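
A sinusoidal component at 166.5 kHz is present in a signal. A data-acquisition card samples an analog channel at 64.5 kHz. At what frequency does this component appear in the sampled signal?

166.5 kHz mod fs = 37.5 kHz.
37.5 kHz > fs/2 = 32.25 kHz, folds to fs − 37.5 kHz = 27 kHz.

27 kHz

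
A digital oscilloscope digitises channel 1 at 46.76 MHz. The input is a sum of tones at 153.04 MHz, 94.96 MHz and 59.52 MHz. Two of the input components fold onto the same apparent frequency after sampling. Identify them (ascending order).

fs/2 = 23.38 MHz.
153.04 MHz mod fs = 12.76 MHz.
12.76 MHz ≤ fs/2 = 23.38 MHz, appears at 12.76 MHz.
94.96 MHz mod fs = 1.44 MHz.
1.44 MHz ≤ fs/2 = 23.38 MHz, appears at 1.44 MHz.
59.52 MHz mod fs = 12.76 MHz.
12.76 MHz ≤ fs/2 = 23.38 MHz, appears at 12.76 MHz.
59.52 MHz and 153.04 MHz both map to 12.76 MHz.

59.52 MHz, 153.04 MHz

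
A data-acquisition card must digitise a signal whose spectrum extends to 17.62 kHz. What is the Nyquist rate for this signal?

35.24 kHz

Nyquist rate = 2 × 17.62 kHz = 35.24 kHz.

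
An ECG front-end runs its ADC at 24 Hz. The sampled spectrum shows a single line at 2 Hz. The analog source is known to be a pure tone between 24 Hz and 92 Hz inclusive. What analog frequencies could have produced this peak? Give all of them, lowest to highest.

Frequencies that alias to 2 Hz are k·fs ± 2 Hz for integer k ≥ 0.
k=0: 2 Hz.
k=1: 22 Hz, 26 Hz.
k=2: 46 Hz, 50 Hz.
k=3: 70 Hz, 74 Hz.
k=4: 94 Hz, 98 Hz.
Within [24 Hz, 92 Hz]: 26 Hz, 46 Hz, 50 Hz, 70 Hz, 74 Hz.

26 Hz, 46 Hz, 50 Hz, 70 Hz, 74 Hz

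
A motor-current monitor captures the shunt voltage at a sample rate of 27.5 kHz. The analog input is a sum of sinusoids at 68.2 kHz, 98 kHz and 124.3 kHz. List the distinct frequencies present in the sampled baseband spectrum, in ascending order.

fs/2 = 13.75 kHz.
68.2 kHz mod fs = 13.2 kHz.
13.2 kHz ≤ fs/2 = 13.75 kHz, appears at 13.2 kHz.
98 kHz mod fs = 15.5 kHz.
15.5 kHz > fs/2 = 13.75 kHz, folds to fs − 15.5 kHz = 12 kHz.
124.3 kHz mod fs = 14.3 kHz.
14.3 kHz > fs/2 = 13.75 kHz, folds to fs − 14.3 kHz = 13.2 kHz.
Distinct values: {12 kHz, 13.2 kHz}.

12 kHz, 13.2 kHz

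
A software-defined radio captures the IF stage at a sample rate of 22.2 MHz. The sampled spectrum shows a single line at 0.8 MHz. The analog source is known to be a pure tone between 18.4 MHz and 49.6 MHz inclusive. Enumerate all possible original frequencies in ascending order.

Frequencies that alias to 0.8 MHz are k·fs ± 0.8 MHz for integer k ≥ 0.
k=0: 0.8 MHz.
k=1: 21.4 MHz, 23 MHz.
k=2: 43.6 MHz, 45.2 MHz.
k=3: 65.8 MHz, 67.4 MHz.
Within [18.4 MHz, 49.6 MHz]: 21.4 MHz, 23 MHz, 43.6 MHz, 45.2 MHz.

21.4 MHz, 23 MHz, 43.6 MHz, 45.2 MHz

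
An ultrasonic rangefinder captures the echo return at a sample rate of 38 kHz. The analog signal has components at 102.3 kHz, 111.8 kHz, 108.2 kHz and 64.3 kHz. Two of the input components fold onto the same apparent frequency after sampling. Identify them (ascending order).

fs/2 = 19 kHz.
102.3 kHz mod fs = 26.3 kHz.
26.3 kHz > fs/2 = 19 kHz, folds to fs − 26.3 kHz = 11.7 kHz.
111.8 kHz mod fs = 35.8 kHz.
35.8 kHz > fs/2 = 19 kHz, folds to fs − 35.8 kHz = 2.2 kHz.
108.2 kHz mod fs = 32.2 kHz.
32.2 kHz > fs/2 = 19 kHz, folds to fs − 32.2 kHz = 5.8 kHz.
64.3 kHz mod fs = 26.3 kHz.
26.3 kHz > fs/2 = 19 kHz, folds to fs − 26.3 kHz = 11.7 kHz.
64.3 kHz and 102.3 kHz both map to 11.7 kHz.

64.3 kHz, 102.3 kHz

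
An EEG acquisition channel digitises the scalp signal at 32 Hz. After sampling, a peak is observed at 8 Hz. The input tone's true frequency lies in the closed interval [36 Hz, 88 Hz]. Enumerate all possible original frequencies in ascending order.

Frequencies that alias to 8 Hz are k·fs ± 8 Hz for integer k ≥ 0.
k=0: 8 Hz.
k=1: 24 Hz, 40 Hz.
k=2: 56 Hz, 72 Hz.
k=3: 88 Hz, 104 Hz.
k=4: 120 Hz, 136 Hz.
Within [36 Hz, 88 Hz]: 40 Hz, 56 Hz, 72 Hz, 88 Hz.

40 Hz, 56 Hz, 72 Hz, 88 Hz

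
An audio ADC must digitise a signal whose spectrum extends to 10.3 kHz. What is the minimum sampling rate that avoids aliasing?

Nyquist rate = 2 × 10.3 kHz = 20.6 kHz.

20.6 kHz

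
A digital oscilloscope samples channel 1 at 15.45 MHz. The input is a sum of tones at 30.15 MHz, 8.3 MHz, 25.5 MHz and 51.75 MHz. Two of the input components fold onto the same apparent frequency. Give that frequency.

5.4 MHz

fs/2 = 7.725 MHz.
30.15 MHz mod fs = 14.7 MHz.
14.7 MHz > fs/2 = 7.725 MHz, folds to fs − 14.7 MHz = 0.75 MHz.
8.3 MHz > fs/2 = 7.725 MHz, folds to fs − 8.3 MHz = 7.15 MHz.
25.5 MHz mod fs = 10.05 MHz.
10.05 MHz > fs/2 = 7.725 MHz, folds to fs − 10.05 MHz = 5.4 MHz.
51.75 MHz mod fs = 5.4 MHz.
5.4 MHz ≤ fs/2 = 7.725 MHz, appears at 5.4 MHz.
25.5 MHz and 51.75 MHz both map to 5.4 MHz.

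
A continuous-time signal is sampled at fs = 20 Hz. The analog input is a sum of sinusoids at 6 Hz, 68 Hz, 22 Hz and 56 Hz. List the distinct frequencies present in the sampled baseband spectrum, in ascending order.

fs/2 = 10 Hz.
6 Hz ≤ fs/2 = 10 Hz, passes unchanged.
68 Hz mod fs = 8 Hz.
8 Hz ≤ fs/2 = 10 Hz, appears at 8 Hz.
22 Hz mod fs = 2 Hz.
2 Hz ≤ fs/2 = 10 Hz, appears at 2 Hz.
56 Hz mod fs = 16 Hz.
16 Hz > fs/2 = 10 Hz, folds to fs − 16 Hz = 4 Hz.
Distinct values: {2 Hz, 4 Hz, 6 Hz, 8 Hz}.

2 Hz, 4 Hz, 6 Hz, 8 Hz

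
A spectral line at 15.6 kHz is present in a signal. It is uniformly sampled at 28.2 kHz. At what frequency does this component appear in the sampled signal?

12.6 kHz

15.6 kHz > fs/2 = 14.1 kHz, folds to fs − 15.6 kHz = 12.6 kHz.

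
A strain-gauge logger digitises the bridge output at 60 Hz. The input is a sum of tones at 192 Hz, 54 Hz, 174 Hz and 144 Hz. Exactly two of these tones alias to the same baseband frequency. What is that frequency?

fs/2 = 30 Hz.
192 Hz mod fs = 12 Hz.
12 Hz ≤ fs/2 = 30 Hz, appears at 12 Hz.
54 Hz > fs/2 = 30 Hz, folds to fs − 54 Hz = 6 Hz.
174 Hz mod fs = 54 Hz.
54 Hz > fs/2 = 30 Hz, folds to fs − 54 Hz = 6 Hz.
144 Hz mod fs = 24 Hz.
24 Hz ≤ fs/2 = 30 Hz, appears at 24 Hz.
54 Hz and 174 Hz both map to 6 Hz.

6 Hz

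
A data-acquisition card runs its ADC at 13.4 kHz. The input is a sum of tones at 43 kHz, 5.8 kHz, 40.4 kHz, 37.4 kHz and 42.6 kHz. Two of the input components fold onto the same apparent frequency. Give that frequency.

2.8 kHz

fs/2 = 6.7 kHz.
43 kHz mod fs = 2.8 kHz.
2.8 kHz ≤ fs/2 = 6.7 kHz, appears at 2.8 kHz.
5.8 kHz ≤ fs/2 = 6.7 kHz, passes unchanged.
40.4 kHz mod fs = 0.2 kHz.
0.2 kHz ≤ fs/2 = 6.7 kHz, appears at 0.2 kHz.
37.4 kHz mod fs = 10.6 kHz.
10.6 kHz > fs/2 = 6.7 kHz, folds to fs − 10.6 kHz = 2.8 kHz.
42.6 kHz mod fs = 2.4 kHz.
2.4 kHz ≤ fs/2 = 6.7 kHz, appears at 2.4 kHz.
37.4 kHz and 43 kHz both map to 2.8 kHz.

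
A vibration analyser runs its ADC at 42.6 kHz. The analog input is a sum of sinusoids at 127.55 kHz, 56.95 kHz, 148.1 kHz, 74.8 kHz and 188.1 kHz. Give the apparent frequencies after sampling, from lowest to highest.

fs/2 = 21.3 kHz.
127.55 kHz mod fs = 42.35 kHz.
42.35 kHz > fs/2 = 21.3 kHz, folds to fs − 42.35 kHz = 0.25 kHz.
56.95 kHz mod fs = 14.35 kHz.
14.35 kHz ≤ fs/2 = 21.3 kHz, appears at 14.35 kHz.
148.1 kHz mod fs = 20.3 kHz.
20.3 kHz ≤ fs/2 = 21.3 kHz, appears at 20.3 kHz.
74.8 kHz mod fs = 32.2 kHz.
32.2 kHz > fs/2 = 21.3 kHz, folds to fs − 32.2 kHz = 10.4 kHz.
188.1 kHz mod fs = 17.7 kHz.
17.7 kHz ≤ fs/2 = 21.3 kHz, appears at 17.7 kHz.
Distinct values: {0.25 kHz, 10.4 kHz, 14.35 kHz, 17.7 kHz, 20.3 kHz}.

0.25 kHz, 10.4 kHz, 14.35 kHz, 17.7 kHz, 20.3 kHz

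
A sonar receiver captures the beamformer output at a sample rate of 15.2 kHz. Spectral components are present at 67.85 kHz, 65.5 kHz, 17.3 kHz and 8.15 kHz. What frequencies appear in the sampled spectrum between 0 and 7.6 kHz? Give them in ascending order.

fs/2 = 7.6 kHz.
67.85 kHz mod fs = 7.05 kHz.
7.05 kHz ≤ fs/2 = 7.6 kHz, appears at 7.05 kHz.
65.5 kHz mod fs = 4.7 kHz.
4.7 kHz ≤ fs/2 = 7.6 kHz, appears at 4.7 kHz.
17.3 kHz mod fs = 2.1 kHz.
2.1 kHz ≤ fs/2 = 7.6 kHz, appears at 2.1 kHz.
8.15 kHz > fs/2 = 7.6 kHz, folds to fs − 8.15 kHz = 7.05 kHz.
Distinct values: {2.1 kHz, 4.7 kHz, 7.05 kHz}.

2.1 kHz, 4.7 kHz, 7.05 kHz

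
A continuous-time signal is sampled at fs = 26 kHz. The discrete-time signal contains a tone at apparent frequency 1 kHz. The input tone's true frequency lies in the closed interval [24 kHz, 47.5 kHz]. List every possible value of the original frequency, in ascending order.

25 kHz, 27 kHz

Frequencies that alias to 1 kHz are k·fs ± 1 kHz for integer k ≥ 0.
k=0: 1 kHz.
k=1: 25 kHz, 27 kHz.
k=2: 51 kHz, 53 kHz.
Within [24 kHz, 47.5 kHz]: 25 kHz, 27 kHz.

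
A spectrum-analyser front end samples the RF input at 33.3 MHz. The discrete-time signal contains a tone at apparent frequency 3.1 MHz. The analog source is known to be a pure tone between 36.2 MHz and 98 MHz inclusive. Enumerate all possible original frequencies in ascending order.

36.4 MHz, 63.5 MHz, 69.7 MHz, 96.8 MHz

Frequencies that alias to 3.1 MHz are k·fs ± 3.1 MHz for integer k ≥ 0.
k=0: 3.1 MHz.
k=1: 30.2 MHz, 36.4 MHz.
k=2: 63.5 MHz, 69.7 MHz.
k=3: 96.8 MHz, 103 MHz.
k=4: 130.1 MHz, 136.3 MHz.
Within [36.2 MHz, 98 MHz]: 36.4 MHz, 63.5 MHz, 69.7 MHz, 96.8 MHz.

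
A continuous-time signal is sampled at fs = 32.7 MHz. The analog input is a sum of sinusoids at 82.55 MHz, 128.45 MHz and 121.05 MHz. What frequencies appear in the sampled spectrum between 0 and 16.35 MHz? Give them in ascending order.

2.35 MHz, 9.75 MHz, 15.55 MHz

fs/2 = 16.35 MHz.
82.55 MHz mod fs = 17.15 MHz.
17.15 MHz > fs/2 = 16.35 MHz, folds to fs − 17.15 MHz = 15.55 MHz.
128.45 MHz mod fs = 30.35 MHz.
30.35 MHz > fs/2 = 16.35 MHz, folds to fs − 30.35 MHz = 2.35 MHz.
121.05 MHz mod fs = 22.95 MHz.
22.95 MHz > fs/2 = 16.35 MHz, folds to fs − 22.95 MHz = 9.75 MHz.
Distinct values: {2.35 MHz, 9.75 MHz, 15.55 MHz}.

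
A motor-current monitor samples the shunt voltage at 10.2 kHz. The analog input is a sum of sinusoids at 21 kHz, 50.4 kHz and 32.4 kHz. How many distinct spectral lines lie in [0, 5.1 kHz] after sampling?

2

fs/2 = 5.1 kHz.
21 kHz mod fs = 0.6 kHz.
0.6 kHz ≤ fs/2 = 5.1 kHz, appears at 0.6 kHz.
50.4 kHz mod fs = 9.6 kHz.
9.6 kHz > fs/2 = 5.1 kHz, folds to fs − 9.6 kHz = 0.6 kHz.
32.4 kHz mod fs = 1.8 kHz.
1.8 kHz ≤ fs/2 = 5.1 kHz, appears at 1.8 kHz.
Distinct values: {0.6 kHz, 1.8 kHz} → 2.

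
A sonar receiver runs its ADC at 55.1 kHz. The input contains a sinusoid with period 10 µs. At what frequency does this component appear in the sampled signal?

T = 10 µs → f = 1/T = 100 kHz.
100 kHz mod fs = 44.9 kHz.
44.9 kHz > fs/2 = 27.55 kHz, folds to fs − 44.9 kHz = 10.2 kHz.

10.2 kHz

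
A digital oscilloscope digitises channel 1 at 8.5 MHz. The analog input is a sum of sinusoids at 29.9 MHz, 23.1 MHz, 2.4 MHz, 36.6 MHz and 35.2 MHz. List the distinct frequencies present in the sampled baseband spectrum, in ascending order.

1.2 MHz, 2.4 MHz, 2.6 MHz, 4.1 MHz

fs/2 = 4.25 MHz.
29.9 MHz mod fs = 4.4 MHz.
4.4 MHz > fs/2 = 4.25 MHz, folds to fs − 4.4 MHz = 4.1 MHz.
23.1 MHz mod fs = 6.1 MHz.
6.1 MHz > fs/2 = 4.25 MHz, folds to fs − 6.1 MHz = 2.4 MHz.
2.4 MHz ≤ fs/2 = 4.25 MHz, passes unchanged.
36.6 MHz mod fs = 2.6 MHz.
2.6 MHz ≤ fs/2 = 4.25 MHz, appears at 2.6 MHz.
35.2 MHz mod fs = 1.2 MHz.
1.2 MHz ≤ fs/2 = 4.25 MHz, appears at 1.2 MHz.
Distinct values: {1.2 MHz, 2.4 MHz, 2.6 MHz, 4.1 MHz}.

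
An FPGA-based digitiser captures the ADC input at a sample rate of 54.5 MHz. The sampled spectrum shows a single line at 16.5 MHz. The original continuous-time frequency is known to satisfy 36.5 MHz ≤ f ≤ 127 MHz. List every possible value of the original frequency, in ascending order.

38 MHz, 71 MHz, 92.5 MHz, 125.5 MHz

Frequencies that alias to 16.5 MHz are k·fs ± 16.5 MHz for integer k ≥ 0.
k=0: 16.5 MHz.
k=1: 38 MHz, 71 MHz.
k=2: 92.5 MHz, 125.5 MHz.
k=3: 147 MHz, 180 MHz.
Within [36.5 MHz, 127 MHz]: 38 MHz, 71 MHz, 92.5 MHz, 125.5 MHz.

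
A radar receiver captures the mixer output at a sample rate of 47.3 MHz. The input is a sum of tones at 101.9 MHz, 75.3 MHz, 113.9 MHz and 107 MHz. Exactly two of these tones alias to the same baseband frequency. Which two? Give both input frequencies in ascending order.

fs/2 = 23.65 MHz.
101.9 MHz mod fs = 7.3 MHz.
7.3 MHz ≤ fs/2 = 23.65 MHz, appears at 7.3 MHz.
75.3 MHz mod fs = 28 MHz.
28 MHz > fs/2 = 23.65 MHz, folds to fs − 28 MHz = 19.3 MHz.
113.9 MHz mod fs = 19.3 MHz.
19.3 MHz ≤ fs/2 = 23.65 MHz, appears at 19.3 MHz.
107 MHz mod fs = 12.4 MHz.
12.4 MHz ≤ fs/2 = 23.65 MHz, appears at 12.4 MHz.
75.3 MHz and 113.9 MHz both map to 19.3 MHz.

75.3 MHz, 113.9 MHz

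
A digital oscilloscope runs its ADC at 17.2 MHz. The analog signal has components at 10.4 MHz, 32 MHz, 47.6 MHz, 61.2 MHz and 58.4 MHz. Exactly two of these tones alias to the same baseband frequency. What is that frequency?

fs/2 = 8.6 MHz.
10.4 MHz > fs/2 = 8.6 MHz, folds to fs − 10.4 MHz = 6.8 MHz.
32 MHz mod fs = 14.8 MHz.
14.8 MHz > fs/2 = 8.6 MHz, folds to fs − 14.8 MHz = 2.4 MHz.
47.6 MHz mod fs = 13.2 MHz.
13.2 MHz > fs/2 = 8.6 MHz, folds to fs − 13.2 MHz = 4 MHz.
61.2 MHz mod fs = 9.6 MHz.
9.6 MHz > fs/2 = 8.6 MHz, folds to fs − 9.6 MHz = 7.6 MHz.
58.4 MHz mod fs = 6.8 MHz.
6.8 MHz ≤ fs/2 = 8.6 MHz, appears at 6.8 MHz.
10.4 MHz and 58.4 MHz both map to 6.8 MHz.

6.8 MHz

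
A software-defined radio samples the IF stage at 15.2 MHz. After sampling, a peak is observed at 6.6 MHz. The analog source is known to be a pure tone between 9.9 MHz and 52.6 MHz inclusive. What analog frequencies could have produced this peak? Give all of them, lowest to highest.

21.8 MHz, 23.8 MHz, 37 MHz, 39 MHz, 52.2 MHz

Frequencies that alias to 6.6 MHz are k·fs ± 6.6 MHz for integer k ≥ 0.
k=0: 6.6 MHz.
k=1: 8.6 MHz, 21.8 MHz.
k=2: 23.8 MHz, 37 MHz.
k=3: 39 MHz, 52.2 MHz.
k=4: 54.2 MHz, 67.4 MHz.
Within [9.9 MHz, 52.6 MHz]: 21.8 MHz, 23.8 MHz, 37 MHz, 39 MHz, 52.2 MHz.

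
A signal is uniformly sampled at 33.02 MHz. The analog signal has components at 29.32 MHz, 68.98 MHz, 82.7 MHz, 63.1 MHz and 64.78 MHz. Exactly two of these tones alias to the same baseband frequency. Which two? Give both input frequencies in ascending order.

fs/2 = 16.51 MHz.
29.32 MHz > fs/2 = 16.51 MHz, folds to fs − 29.32 MHz = 3.7 MHz.
68.98 MHz mod fs = 2.94 MHz.
2.94 MHz ≤ fs/2 = 16.51 MHz, appears at 2.94 MHz.
82.7 MHz mod fs = 16.66 MHz.
16.66 MHz > fs/2 = 16.51 MHz, folds to fs − 16.66 MHz = 16.36 MHz.
63.1 MHz mod fs = 30.08 MHz.
30.08 MHz > fs/2 = 16.51 MHz, folds to fs − 30.08 MHz = 2.94 MHz.
64.78 MHz mod fs = 31.76 MHz.
31.76 MHz > fs/2 = 16.51 MHz, folds to fs − 31.76 MHz = 1.26 MHz.
63.1 MHz and 68.98 MHz both map to 2.94 MHz.

63.1 MHz, 68.98 MHz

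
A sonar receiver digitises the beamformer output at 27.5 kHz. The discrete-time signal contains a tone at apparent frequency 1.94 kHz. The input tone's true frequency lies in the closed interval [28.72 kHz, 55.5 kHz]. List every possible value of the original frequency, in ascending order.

29.44 kHz, 53.06 kHz

Frequencies that alias to 1.94 kHz are k·fs ± 1.94 kHz for integer k ≥ 0.
k=0: 1.94 kHz.
k=1: 25.56 kHz, 29.44 kHz.
k=2: 53.06 kHz, 56.94 kHz.
k=3: 80.56 kHz, 84.44 kHz.
Within [28.72 kHz, 55.5 kHz]: 29.44 kHz, 53.06 kHz.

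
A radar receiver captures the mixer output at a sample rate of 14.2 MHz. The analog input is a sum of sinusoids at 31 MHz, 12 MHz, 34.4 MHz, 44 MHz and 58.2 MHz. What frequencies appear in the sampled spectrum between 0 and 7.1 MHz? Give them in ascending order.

fs/2 = 7.1 MHz.
31 MHz mod fs = 2.6 MHz.
2.6 MHz ≤ fs/2 = 7.1 MHz, appears at 2.6 MHz.
12 MHz > fs/2 = 7.1 MHz, folds to fs − 12 MHz = 2.2 MHz.
34.4 MHz mod fs = 6 MHz.
6 MHz ≤ fs/2 = 7.1 MHz, appears at 6 MHz.
44 MHz mod fs = 1.4 MHz.
1.4 MHz ≤ fs/2 = 7.1 MHz, appears at 1.4 MHz.
58.2 MHz mod fs = 1.4 MHz.
1.4 MHz ≤ fs/2 = 7.1 MHz, appears at 1.4 MHz.
Distinct values: {1.4 MHz, 2.2 MHz, 2.6 MHz, 6 MHz}.

1.4 MHz, 2.2 MHz, 2.6 MHz, 6 MHz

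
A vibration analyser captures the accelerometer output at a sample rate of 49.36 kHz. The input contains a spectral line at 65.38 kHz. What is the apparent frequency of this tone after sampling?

16.02 kHz

65.38 kHz mod fs = 16.02 kHz.
16.02 kHz ≤ fs/2 = 24.68 kHz, appears at 16.02 kHz.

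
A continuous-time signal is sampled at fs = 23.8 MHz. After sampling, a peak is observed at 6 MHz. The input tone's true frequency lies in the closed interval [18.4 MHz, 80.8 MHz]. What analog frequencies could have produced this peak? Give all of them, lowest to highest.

29.8 MHz, 41.6 MHz, 53.6 MHz, 65.4 MHz, 77.4 MHz

Frequencies that alias to 6 MHz are k·fs ± 6 MHz for integer k ≥ 0.
k=0: 6 MHz.
k=1: 17.8 MHz, 29.8 MHz.
k=2: 41.6 MHz, 53.6 MHz.
k=3: 65.4 MHz, 77.4 MHz.
k=4: 89.2 MHz, 101.2 MHz.
Within [18.4 MHz, 80.8 MHz]: 29.8 MHz, 41.6 MHz, 53.6 MHz, 65.4 MHz, 77.4 MHz.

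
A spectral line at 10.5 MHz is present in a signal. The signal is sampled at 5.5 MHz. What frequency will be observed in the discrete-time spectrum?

0.5 MHz

10.5 MHz mod fs = 5 MHz.
5 MHz > fs/2 = 2.75 MHz, folds to fs − 5 MHz = 0.5 MHz.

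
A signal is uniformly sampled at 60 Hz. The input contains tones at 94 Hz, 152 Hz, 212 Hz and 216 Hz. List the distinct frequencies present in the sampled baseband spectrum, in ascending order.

24 Hz, 26 Hz, 28 Hz

fs/2 = 30 Hz.
94 Hz mod fs = 34 Hz.
34 Hz > fs/2 = 30 Hz, folds to fs − 34 Hz = 26 Hz.
152 Hz mod fs = 32 Hz.
32 Hz > fs/2 = 30 Hz, folds to fs − 32 Hz = 28 Hz.
212 Hz mod fs = 32 Hz.
32 Hz > fs/2 = 30 Hz, folds to fs − 32 Hz = 28 Hz.
216 Hz mod fs = 36 Hz.
36 Hz > fs/2 = 30 Hz, folds to fs − 36 Hz = 24 Hz.
Distinct values: {24 Hz, 26 Hz, 28 Hz}.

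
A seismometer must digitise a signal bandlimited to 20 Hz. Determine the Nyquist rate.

Nyquist rate = 2 × 20 Hz = 40 Hz.

40 Hz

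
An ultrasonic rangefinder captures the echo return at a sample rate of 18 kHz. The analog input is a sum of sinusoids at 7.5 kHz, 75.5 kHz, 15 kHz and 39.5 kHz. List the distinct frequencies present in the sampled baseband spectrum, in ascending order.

3 kHz, 3.5 kHz, 7.5 kHz

fs/2 = 9 kHz.
7.5 kHz ≤ fs/2 = 9 kHz, passes unchanged.
75.5 kHz mod fs = 3.5 kHz.
3.5 kHz ≤ fs/2 = 9 kHz, appears at 3.5 kHz.
15 kHz > fs/2 = 9 kHz, folds to fs − 15 kHz = 3 kHz.
39.5 kHz mod fs = 3.5 kHz.
3.5 kHz ≤ fs/2 = 9 kHz, appears at 3.5 kHz.
Distinct values: {3 kHz, 3.5 kHz, 7.5 kHz}.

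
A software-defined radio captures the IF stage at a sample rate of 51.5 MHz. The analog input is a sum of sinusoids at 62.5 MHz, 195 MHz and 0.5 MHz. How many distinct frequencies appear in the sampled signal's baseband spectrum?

2

fs/2 = 25.75 MHz.
62.5 MHz mod fs = 11 MHz.
11 MHz ≤ fs/2 = 25.75 MHz, appears at 11 MHz.
195 MHz mod fs = 40.5 MHz.
40.5 MHz > fs/2 = 25.75 MHz, folds to fs − 40.5 MHz = 11 MHz.
0.5 MHz ≤ fs/2 = 25.75 MHz, passes unchanged.
Distinct values: {0.5 MHz, 11 MHz} → 2.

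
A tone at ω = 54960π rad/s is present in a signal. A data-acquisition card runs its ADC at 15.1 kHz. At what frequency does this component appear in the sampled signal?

2.72 kHz

ω = 54960π rad/s → f = ω/(2π) = 27480 Hz = 27.48 kHz.
27.48 kHz mod fs = 12.38 kHz.
12.38 kHz > fs/2 = 7.55 kHz, folds to fs − 12.38 kHz = 2.72 kHz.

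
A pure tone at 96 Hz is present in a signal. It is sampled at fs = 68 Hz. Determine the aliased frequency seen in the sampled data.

96 Hz mod fs = 28 Hz.
28 Hz ≤ fs/2 = 34 Hz, appears at 28 Hz.

28 Hz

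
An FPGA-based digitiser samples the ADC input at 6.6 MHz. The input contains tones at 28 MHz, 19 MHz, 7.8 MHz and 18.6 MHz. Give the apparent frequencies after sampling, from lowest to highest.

fs/2 = 3.3 MHz.
28 MHz mod fs = 1.6 MHz.
1.6 MHz ≤ fs/2 = 3.3 MHz, appears at 1.6 MHz.
19 MHz mod fs = 5.8 MHz.
5.8 MHz > fs/2 = 3.3 MHz, folds to fs − 5.8 MHz = 0.8 MHz.
7.8 MHz mod fs = 1.2 MHz.
1.2 MHz ≤ fs/2 = 3.3 MHz, appears at 1.2 MHz.
18.6 MHz mod fs = 5.4 MHz.
5.4 MHz > fs/2 = 3.3 MHz, folds to fs − 5.4 MHz = 1.2 MHz.
Distinct values: {0.8 MHz, 1.2 MHz, 1.6 MHz}.

0.8 MHz, 1.2 MHz, 1.6 MHz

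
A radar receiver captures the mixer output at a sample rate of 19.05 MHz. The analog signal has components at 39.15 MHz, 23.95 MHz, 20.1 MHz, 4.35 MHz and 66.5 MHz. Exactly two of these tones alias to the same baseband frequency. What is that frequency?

fs/2 = 9.525 MHz.
39.15 MHz mod fs = 1.05 MHz.
1.05 MHz ≤ fs/2 = 9.525 MHz, appears at 1.05 MHz.
23.95 MHz mod fs = 4.9 MHz.
4.9 MHz ≤ fs/2 = 9.525 MHz, appears at 4.9 MHz.
20.1 MHz mod fs = 1.05 MHz.
1.05 MHz ≤ fs/2 = 9.525 MHz, appears at 1.05 MHz.
4.35 MHz ≤ fs/2 = 9.525 MHz, passes unchanged.
66.5 MHz mod fs = 9.35 MHz.
9.35 MHz ≤ fs/2 = 9.525 MHz, appears at 9.35 MHz.
20.1 MHz and 39.15 MHz both map to 1.05 MHz.

1.05 MHz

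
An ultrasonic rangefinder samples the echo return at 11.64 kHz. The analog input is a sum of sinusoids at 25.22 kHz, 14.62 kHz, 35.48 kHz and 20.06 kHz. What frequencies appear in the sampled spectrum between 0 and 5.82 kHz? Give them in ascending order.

fs/2 = 5.82 kHz.
25.22 kHz mod fs = 1.94 kHz.
1.94 kHz ≤ fs/2 = 5.82 kHz, appears at 1.94 kHz.
14.62 kHz mod fs = 2.98 kHz.
2.98 kHz ≤ fs/2 = 5.82 kHz, appears at 2.98 kHz.
35.48 kHz mod fs = 0.56 kHz.
0.56 kHz ≤ fs/2 = 5.82 kHz, appears at 0.56 kHz.
20.06 kHz mod fs = 8.42 kHz.
8.42 kHz > fs/2 = 5.82 kHz, folds to fs − 8.42 kHz = 3.22 kHz.
Distinct values: {0.56 kHz, 1.94 kHz, 2.98 kHz, 3.22 kHz}.

0.56 kHz, 1.94 kHz, 2.98 kHz, 3.22 kHz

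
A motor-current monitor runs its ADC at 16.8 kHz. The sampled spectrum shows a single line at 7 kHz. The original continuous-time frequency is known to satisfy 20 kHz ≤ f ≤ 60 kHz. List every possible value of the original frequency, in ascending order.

23.8 kHz, 26.6 kHz, 40.6 kHz, 43.4 kHz, 57.4 kHz

Frequencies that alias to 7 kHz are k·fs ± 7 kHz for integer k ≥ 0.
k=0: 7 kHz.
k=1: 9.8 kHz, 23.8 kHz.
k=2: 26.6 kHz, 40.6 kHz.
k=3: 43.4 kHz, 57.4 kHz.
k=4: 60.2 kHz, 74.2 kHz.
Within [20 kHz, 60 kHz]: 23.8 kHz, 26.6 kHz, 40.6 kHz, 43.4 kHz, 57.4 kHz.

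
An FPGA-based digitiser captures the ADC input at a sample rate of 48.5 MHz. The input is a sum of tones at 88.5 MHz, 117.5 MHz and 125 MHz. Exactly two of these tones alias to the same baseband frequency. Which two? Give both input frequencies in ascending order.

117.5 MHz, 125 MHz

fs/2 = 24.25 MHz.
88.5 MHz mod fs = 40 MHz.
40 MHz > fs/2 = 24.25 MHz, folds to fs − 40 MHz = 8.5 MHz.
117.5 MHz mod fs = 20.5 MHz.
20.5 MHz ≤ fs/2 = 24.25 MHz, appears at 20.5 MHz.
125 MHz mod fs = 28 MHz.
28 MHz > fs/2 = 24.25 MHz, folds to fs − 28 MHz = 20.5 MHz.
117.5 MHz and 125 MHz both map to 20.5 MHz.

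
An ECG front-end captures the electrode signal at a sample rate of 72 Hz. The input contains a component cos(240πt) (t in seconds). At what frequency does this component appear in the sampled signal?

24 Hz

ω = 240π rad/s → f = ω/(2π) = 120 Hz.
120 Hz mod fs = 48 Hz.
48 Hz > fs/2 = 36 Hz, folds to fs − 48 Hz = 24 Hz.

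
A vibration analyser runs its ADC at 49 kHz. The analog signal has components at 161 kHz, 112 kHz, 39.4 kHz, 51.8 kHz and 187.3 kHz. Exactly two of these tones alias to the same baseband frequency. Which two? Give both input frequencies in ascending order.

fs/2 = 24.5 kHz.
161 kHz mod fs = 14 kHz.
14 kHz ≤ fs/2 = 24.5 kHz, appears at 14 kHz.
112 kHz mod fs = 14 kHz.
14 kHz ≤ fs/2 = 24.5 kHz, appears at 14 kHz.
39.4 kHz > fs/2 = 24.5 kHz, folds to fs − 39.4 kHz = 9.6 kHz.
51.8 kHz mod fs = 2.8 kHz.
2.8 kHz ≤ fs/2 = 24.5 kHz, appears at 2.8 kHz.
187.3 kHz mod fs = 40.3 kHz.
40.3 kHz > fs/2 = 24.5 kHz, folds to fs − 40.3 kHz = 8.7 kHz.
112 kHz and 161 kHz both map to 14 kHz.

112 kHz, 161 kHz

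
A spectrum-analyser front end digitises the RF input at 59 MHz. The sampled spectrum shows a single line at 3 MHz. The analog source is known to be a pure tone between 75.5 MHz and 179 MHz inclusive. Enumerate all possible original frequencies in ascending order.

Frequencies that alias to 3 MHz are k·fs ± 3 MHz for integer k ≥ 0.
k=0: 3 MHz.
k=1: 56 MHz, 62 MHz.
k=2: 115 MHz, 121 MHz.
k=3: 174 MHz, 180 MHz.
k=4: 233 MHz, 239 MHz.
Within [75.5 MHz, 179 MHz]: 115 MHz, 121 MHz, 174 MHz.

115 MHz, 121 MHz, 174 MHz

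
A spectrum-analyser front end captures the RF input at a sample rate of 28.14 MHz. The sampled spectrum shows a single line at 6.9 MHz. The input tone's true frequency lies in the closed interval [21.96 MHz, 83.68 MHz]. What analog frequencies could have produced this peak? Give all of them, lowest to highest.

Frequencies that alias to 6.9 MHz are k·fs ± 6.9 MHz for integer k ≥ 0.
k=0: 6.9 MHz.
k=1: 21.24 MHz, 35.04 MHz.
k=2: 49.38 MHz, 63.18 MHz.
k=3: 77.52 MHz, 91.32 MHz.
k=4: 105.66 MHz, 119.46 MHz.
Within [21.96 MHz, 83.68 MHz]: 35.04 MHz, 49.38 MHz, 63.18 MHz, 77.52 MHz.

35.04 MHz, 49.38 MHz, 63.18 MHz, 77.52 MHz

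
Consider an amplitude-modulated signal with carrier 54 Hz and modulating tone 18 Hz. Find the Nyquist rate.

AM sidebands sit at fc ± fm = 36 Hz and 72 Hz.
Highest-frequency component: 72 Hz.
Nyquist rate = 2 × 72 Hz = 144 Hz.

144 Hz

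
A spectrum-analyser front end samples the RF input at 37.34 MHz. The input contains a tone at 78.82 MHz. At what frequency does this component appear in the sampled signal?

4.14 MHz

78.82 MHz mod fs = 4.14 MHz.
4.14 MHz ≤ fs/2 = 18.67 MHz, appears at 4.14 MHz.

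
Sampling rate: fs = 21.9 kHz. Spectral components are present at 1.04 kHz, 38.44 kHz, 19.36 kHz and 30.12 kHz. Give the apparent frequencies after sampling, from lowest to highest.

fs/2 = 10.95 kHz.
1.04 kHz ≤ fs/2 = 10.95 kHz, passes unchanged.
38.44 kHz mod fs = 16.54 kHz.
16.54 kHz > fs/2 = 10.95 kHz, folds to fs − 16.54 kHz = 5.36 kHz.
19.36 kHz > fs/2 = 10.95 kHz, folds to fs − 19.36 kHz = 2.54 kHz.
30.12 kHz mod fs = 8.22 kHz.
8.22 kHz ≤ fs/2 = 10.95 kHz, appears at 8.22 kHz.
Distinct values: {1.04 kHz, 2.54 kHz, 5.36 kHz, 8.22 kHz}.

1.04 kHz, 2.54 kHz, 5.36 kHz, 8.22 kHz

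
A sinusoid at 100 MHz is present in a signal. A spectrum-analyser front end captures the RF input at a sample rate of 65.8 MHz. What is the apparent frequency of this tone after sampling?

100 MHz mod fs = 34.2 MHz.
34.2 MHz > fs/2 = 32.9 MHz, folds to fs − 34.2 MHz = 31.6 MHz.

31.6 MHz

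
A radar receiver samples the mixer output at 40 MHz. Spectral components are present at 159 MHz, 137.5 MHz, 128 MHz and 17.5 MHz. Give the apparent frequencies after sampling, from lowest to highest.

1 MHz, 8 MHz, 17.5 MHz

fs/2 = 20 MHz.
159 MHz mod fs = 39 MHz.
39 MHz > fs/2 = 20 MHz, folds to fs − 39 MHz = 1 MHz.
137.5 MHz mod fs = 17.5 MHz.
17.5 MHz ≤ fs/2 = 20 MHz, appears at 17.5 MHz.
128 MHz mod fs = 8 MHz.
8 MHz ≤ fs/2 = 20 MHz, appears at 8 MHz.
17.5 MHz ≤ fs/2 = 20 MHz, passes unchanged.
Distinct values: {1 MHz, 8 MHz, 17.5 MHz}.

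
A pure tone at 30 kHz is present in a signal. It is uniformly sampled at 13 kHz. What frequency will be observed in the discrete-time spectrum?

30 kHz mod fs = 4 kHz.
4 kHz ≤ fs/2 = 6.5 kHz, appears at 4 kHz.

4 kHz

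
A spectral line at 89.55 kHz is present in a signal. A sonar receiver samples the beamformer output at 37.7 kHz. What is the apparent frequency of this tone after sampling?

89.55 kHz mod fs = 14.15 kHz.
14.15 kHz ≤ fs/2 = 18.85 kHz, appears at 14.15 kHz.

14.15 kHz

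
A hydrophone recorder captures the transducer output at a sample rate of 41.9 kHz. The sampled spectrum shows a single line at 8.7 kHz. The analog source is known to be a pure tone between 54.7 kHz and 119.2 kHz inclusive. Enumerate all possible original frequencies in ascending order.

Frequencies that alias to 8.7 kHz are k·fs ± 8.7 kHz for integer k ≥ 0.
k=0: 8.7 kHz.
k=1: 33.2 kHz, 50.6 kHz.
k=2: 75.1 kHz, 92.5 kHz.
k=3: 117 kHz, 134.4 kHz.
k=4: 158.9 kHz, 176.3 kHz.
Within [54.7 kHz, 119.2 kHz]: 75.1 kHz, 92.5 kHz, 117 kHz.

75.1 kHz, 92.5 kHz, 117 kHz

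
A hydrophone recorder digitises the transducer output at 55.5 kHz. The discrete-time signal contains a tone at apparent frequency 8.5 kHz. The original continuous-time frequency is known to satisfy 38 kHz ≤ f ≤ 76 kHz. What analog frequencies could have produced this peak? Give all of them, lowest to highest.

Frequencies that alias to 8.5 kHz are k·fs ± 8.5 kHz for integer k ≥ 0.
k=0: 8.5 kHz.
k=1: 47 kHz, 64 kHz.
k=2: 102.5 kHz, 119.5 kHz.
Within [38 kHz, 76 kHz]: 47 kHz, 64 kHz.

47 kHz, 64 kHz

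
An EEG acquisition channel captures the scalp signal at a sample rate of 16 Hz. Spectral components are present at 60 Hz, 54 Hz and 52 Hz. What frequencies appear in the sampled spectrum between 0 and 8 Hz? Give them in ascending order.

fs/2 = 8 Hz.
60 Hz mod fs = 12 Hz.
12 Hz > fs/2 = 8 Hz, folds to fs − 12 Hz = 4 Hz.
54 Hz mod fs = 6 Hz.
6 Hz ≤ fs/2 = 8 Hz, appears at 6 Hz.
52 Hz mod fs = 4 Hz.
4 Hz ≤ fs/2 = 8 Hz, appears at 4 Hz.
Distinct values: {4 Hz, 6 Hz}.

4 Hz, 6 Hz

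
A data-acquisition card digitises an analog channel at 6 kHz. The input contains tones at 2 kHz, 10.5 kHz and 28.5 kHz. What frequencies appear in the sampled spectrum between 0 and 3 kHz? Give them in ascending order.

fs/2 = 3 kHz.
2 kHz ≤ fs/2 = 3 kHz, passes unchanged.
10.5 kHz mod fs = 4.5 kHz.
4.5 kHz > fs/2 = 3 kHz, folds to fs − 4.5 kHz = 1.5 kHz.
28.5 kHz mod fs = 4.5 kHz.
4.5 kHz > fs/2 = 3 kHz, folds to fs − 4.5 kHz = 1.5 kHz.
Distinct values: {1.5 kHz, 2 kHz}.

1.5 kHz, 2 kHz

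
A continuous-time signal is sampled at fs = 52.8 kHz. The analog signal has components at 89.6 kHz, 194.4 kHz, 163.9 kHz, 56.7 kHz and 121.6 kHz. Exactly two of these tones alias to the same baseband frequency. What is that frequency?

fs/2 = 26.4 kHz.
89.6 kHz mod fs = 36.8 kHz.
36.8 kHz > fs/2 = 26.4 kHz, folds to fs − 36.8 kHz = 16 kHz.
194.4 kHz mod fs = 36 kHz.
36 kHz > fs/2 = 26.4 kHz, folds to fs − 36 kHz = 16.8 kHz.
163.9 kHz mod fs = 5.5 kHz.
5.5 kHz ≤ fs/2 = 26.4 kHz, appears at 5.5 kHz.
56.7 kHz mod fs = 3.9 kHz.
3.9 kHz ≤ fs/2 = 26.4 kHz, appears at 3.9 kHz.
121.6 kHz mod fs = 16 kHz.
16 kHz ≤ fs/2 = 26.4 kHz, appears at 16 kHz.
89.6 kHz and 121.6 kHz both map to 16 kHz.

16 kHz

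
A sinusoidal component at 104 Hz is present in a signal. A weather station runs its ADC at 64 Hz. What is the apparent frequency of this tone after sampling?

24 Hz

104 Hz mod fs = 40 Hz.
40 Hz > fs/2 = 32 Hz, folds to fs − 40 Hz = 24 Hz.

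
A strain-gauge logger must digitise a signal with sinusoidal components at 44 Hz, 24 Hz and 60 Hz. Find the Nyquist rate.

Highest-frequency component: 60 Hz.
Nyquist rate = 2 × 60 Hz = 120 Hz.

120 Hz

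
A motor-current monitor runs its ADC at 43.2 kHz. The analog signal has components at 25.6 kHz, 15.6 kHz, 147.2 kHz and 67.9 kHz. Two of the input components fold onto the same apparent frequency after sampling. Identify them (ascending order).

fs/2 = 21.6 kHz.
25.6 kHz > fs/2 = 21.6 kHz, folds to fs − 25.6 kHz = 17.6 kHz.
15.6 kHz ≤ fs/2 = 21.6 kHz, passes unchanged.
147.2 kHz mod fs = 17.6 kHz.
17.6 kHz ≤ fs/2 = 21.6 kHz, appears at 17.6 kHz.
67.9 kHz mod fs = 24.7 kHz.
24.7 kHz > fs/2 = 21.6 kHz, folds to fs − 24.7 kHz = 18.5 kHz.
25.6 kHz and 147.2 kHz both map to 17.6 kHz.

25.6 kHz, 147.2 kHz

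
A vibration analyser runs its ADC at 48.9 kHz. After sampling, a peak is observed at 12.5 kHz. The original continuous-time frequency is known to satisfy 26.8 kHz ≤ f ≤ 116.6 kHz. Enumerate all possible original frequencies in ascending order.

36.4 kHz, 61.4 kHz, 85.3 kHz, 110.3 kHz

Frequencies that alias to 12.5 kHz are k·fs ± 12.5 kHz for integer k ≥ 0.
k=0: 12.5 kHz.
k=1: 36.4 kHz, 61.4 kHz.
k=2: 85.3 kHz, 110.3 kHz.
k=3: 134.2 kHz, 159.2 kHz.
Within [26.8 kHz, 116.6 kHz]: 36.4 kHz, 61.4 kHz, 85.3 kHz, 110.3 kHz.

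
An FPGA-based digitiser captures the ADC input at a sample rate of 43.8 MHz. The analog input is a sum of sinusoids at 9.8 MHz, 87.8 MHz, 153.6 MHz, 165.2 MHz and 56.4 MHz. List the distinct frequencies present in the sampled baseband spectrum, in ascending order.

0.2 MHz, 9.8 MHz, 10 MHz, 12.6 MHz, 21.6 MHz

fs/2 = 21.9 MHz.
9.8 MHz ≤ fs/2 = 21.9 MHz, passes unchanged.
87.8 MHz mod fs = 0.2 MHz.
0.2 MHz ≤ fs/2 = 21.9 MHz, appears at 0.2 MHz.
153.6 MHz mod fs = 22.2 MHz.
22.2 MHz > fs/2 = 21.9 MHz, folds to fs − 22.2 MHz = 21.6 MHz.
165.2 MHz mod fs = 33.8 MHz.
33.8 MHz > fs/2 = 21.9 MHz, folds to fs − 33.8 MHz = 10 MHz.
56.4 MHz mod fs = 12.6 MHz.
12.6 MHz ≤ fs/2 = 21.9 MHz, appears at 12.6 MHz.
Distinct values: {0.2 MHz, 9.8 MHz, 10 MHz, 12.6 MHz, 21.6 MHz}.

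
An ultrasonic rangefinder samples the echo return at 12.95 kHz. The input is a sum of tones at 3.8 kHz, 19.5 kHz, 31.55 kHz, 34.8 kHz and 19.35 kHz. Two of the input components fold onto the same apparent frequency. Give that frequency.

6.4 kHz

fs/2 = 6.475 kHz.
3.8 kHz ≤ fs/2 = 6.475 kHz, passes unchanged.
19.5 kHz mod fs = 6.55 kHz.
6.55 kHz > fs/2 = 6.475 kHz, folds to fs − 6.55 kHz = 6.4 kHz.
31.55 kHz mod fs = 5.65 kHz.
5.65 kHz ≤ fs/2 = 6.475 kHz, appears at 5.65 kHz.
34.8 kHz mod fs = 8.9 kHz.
8.9 kHz > fs/2 = 6.475 kHz, folds to fs − 8.9 kHz = 4.05 kHz.
19.35 kHz mod fs = 6.4 kHz.
6.4 kHz ≤ fs/2 = 6.475 kHz, appears at 6.4 kHz.
19.35 kHz and 19.5 kHz both map to 6.4 kHz.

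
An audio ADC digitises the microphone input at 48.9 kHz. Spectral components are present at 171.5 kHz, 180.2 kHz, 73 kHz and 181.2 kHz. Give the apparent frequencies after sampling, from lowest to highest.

fs/2 = 24.45 kHz.
171.5 kHz mod fs = 24.8 kHz.
24.8 kHz > fs/2 = 24.45 kHz, folds to fs − 24.8 kHz = 24.1 kHz.
180.2 kHz mod fs = 33.5 kHz.
33.5 kHz > fs/2 = 24.45 kHz, folds to fs − 33.5 kHz = 15.4 kHz.
73 kHz mod fs = 24.1 kHz.
24.1 kHz ≤ fs/2 = 24.45 kHz, appears at 24.1 kHz.
181.2 kHz mod fs = 34.5 kHz.
34.5 kHz > fs/2 = 24.45 kHz, folds to fs − 34.5 kHz = 14.4 kHz.
Distinct values: {14.4 kHz, 15.4 kHz, 24.1 kHz}.

14.4 kHz, 15.4 kHz, 24.1 kHz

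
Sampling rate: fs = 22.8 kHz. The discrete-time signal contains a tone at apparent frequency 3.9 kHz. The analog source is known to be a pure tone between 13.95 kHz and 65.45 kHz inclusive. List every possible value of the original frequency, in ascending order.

Frequencies that alias to 3.9 kHz are k·fs ± 3.9 kHz for integer k ≥ 0.
k=0: 3.9 kHz.
k=1: 18.9 kHz, 26.7 kHz.
k=2: 41.7 kHz, 49.5 kHz.
k=3: 64.5 kHz, 72.3 kHz.
k=4: 87.3 kHz, 95.1 kHz.
Within [13.95 kHz, 65.45 kHz]: 18.9 kHz, 26.7 kHz, 41.7 kHz, 49.5 kHz, 64.5 kHz.

18.9 kHz, 26.7 kHz, 41.7 kHz, 49.5 kHz, 64.5 kHz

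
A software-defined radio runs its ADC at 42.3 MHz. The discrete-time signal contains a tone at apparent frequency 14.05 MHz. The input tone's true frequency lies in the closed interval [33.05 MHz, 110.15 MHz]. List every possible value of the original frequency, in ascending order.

Frequencies that alias to 14.05 MHz are k·fs ± 14.05 MHz for integer k ≥ 0.
k=0: 14.05 MHz.
k=1: 28.25 MHz, 56.35 MHz.
k=2: 70.55 MHz, 98.65 MHz.
k=3: 112.85 MHz, 140.95 MHz.
Within [33.05 MHz, 110.15 MHz]: 56.35 MHz, 70.55 MHz, 98.65 MHz.

56.35 MHz, 70.55 MHz, 98.65 MHz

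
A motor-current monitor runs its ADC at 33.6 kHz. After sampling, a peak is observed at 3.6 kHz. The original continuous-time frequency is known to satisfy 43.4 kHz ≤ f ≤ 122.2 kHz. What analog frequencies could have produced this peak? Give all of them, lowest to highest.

Frequencies that alias to 3.6 kHz are k·fs ± 3.6 kHz for integer k ≥ 0.
k=0: 3.6 kHz.
k=1: 30 kHz, 37.2 kHz.
k=2: 63.6 kHz, 70.8 kHz.
k=3: 97.2 kHz, 104.4 kHz.
k=4: 130.8 kHz, 138 kHz.
Within [43.4 kHz, 122.2 kHz]: 63.6 kHz, 70.8 kHz, 97.2 kHz, 104.4 kHz.

63.6 kHz, 70.8 kHz, 97.2 kHz, 104.4 kHz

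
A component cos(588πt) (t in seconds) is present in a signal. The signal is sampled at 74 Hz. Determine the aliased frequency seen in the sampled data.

ω = 588π rad/s → f = ω/(2π) = 294 Hz.
294 Hz mod fs = 72 Hz.
72 Hz > fs/2 = 37 Hz, folds to fs − 72 Hz = 2 Hz.

2 Hz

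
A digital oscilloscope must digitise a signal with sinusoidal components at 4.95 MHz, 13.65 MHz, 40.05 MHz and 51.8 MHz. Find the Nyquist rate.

103.6 MHz

Highest-frequency component: 51.8 MHz.
Nyquist rate = 2 × 51.8 MHz = 103.6 MHz.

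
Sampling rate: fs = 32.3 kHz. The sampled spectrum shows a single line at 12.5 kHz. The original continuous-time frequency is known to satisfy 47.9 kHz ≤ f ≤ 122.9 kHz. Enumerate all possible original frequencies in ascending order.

Frequencies that alias to 12.5 kHz are k·fs ± 12.5 kHz for integer k ≥ 0.
k=0: 12.5 kHz.
k=1: 19.8 kHz, 44.8 kHz.
k=2: 52.1 kHz, 77.1 kHz.
k=3: 84.4 kHz, 109.4 kHz.
k=4: 116.7 kHz, 141.7 kHz.
k=5: 149 kHz, 174 kHz.
Within [47.9 kHz, 122.9 kHz]: 52.1 kHz, 77.1 kHz, 84.4 kHz, 109.4 kHz, 116.7 kHz.

52.1 kHz, 77.1 kHz, 84.4 kHz, 109.4 kHz, 116.7 kHz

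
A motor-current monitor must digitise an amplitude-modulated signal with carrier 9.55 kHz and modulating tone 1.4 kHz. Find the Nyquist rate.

AM sidebands sit at fc ± fm = 8.15 kHz and 10.95 kHz.
Highest-frequency component: 10.95 kHz.
Nyquist rate = 2 × 10.95 kHz = 21.9 kHz.

21.9 kHz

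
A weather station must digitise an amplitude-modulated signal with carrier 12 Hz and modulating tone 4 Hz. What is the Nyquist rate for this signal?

AM sidebands sit at fc ± fm = 8 Hz and 16 Hz.
Highest-frequency component: 16 Hz.
Nyquist rate = 2 × 16 Hz = 32 Hz.

32 Hz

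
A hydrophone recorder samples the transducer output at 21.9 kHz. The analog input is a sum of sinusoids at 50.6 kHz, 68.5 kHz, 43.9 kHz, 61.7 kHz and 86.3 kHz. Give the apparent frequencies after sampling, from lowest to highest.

0.1 kHz, 1.3 kHz, 2.8 kHz, 4 kHz, 6.8 kHz

fs/2 = 10.95 kHz.
50.6 kHz mod fs = 6.8 kHz.
6.8 kHz ≤ fs/2 = 10.95 kHz, appears at 6.8 kHz.
68.5 kHz mod fs = 2.8 kHz.
2.8 kHz ≤ fs/2 = 10.95 kHz, appears at 2.8 kHz.
43.9 kHz mod fs = 0.1 kHz.
0.1 kHz ≤ fs/2 = 10.95 kHz, appears at 0.1 kHz.
61.7 kHz mod fs = 17.9 kHz.
17.9 kHz > fs/2 = 10.95 kHz, folds to fs − 17.9 kHz = 4 kHz.
86.3 kHz mod fs = 20.6 kHz.
20.6 kHz > fs/2 = 10.95 kHz, folds to fs − 20.6 kHz = 1.3 kHz.
Distinct values: {0.1 kHz, 1.3 kHz, 2.8 kHz, 4 kHz, 6.8 kHz}.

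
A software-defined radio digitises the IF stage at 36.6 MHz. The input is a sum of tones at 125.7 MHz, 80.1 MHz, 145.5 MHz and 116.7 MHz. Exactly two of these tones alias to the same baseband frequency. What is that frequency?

fs/2 = 18.3 MHz.
125.7 MHz mod fs = 15.9 MHz.
15.9 MHz ≤ fs/2 = 18.3 MHz, appears at 15.9 MHz.
80.1 MHz mod fs = 6.9 MHz.
6.9 MHz ≤ fs/2 = 18.3 MHz, appears at 6.9 MHz.
145.5 MHz mod fs = 35.7 MHz.
35.7 MHz > fs/2 = 18.3 MHz, folds to fs − 35.7 MHz = 0.9 MHz.
116.7 MHz mod fs = 6.9 MHz.
6.9 MHz ≤ fs/2 = 18.3 MHz, appears at 6.9 MHz.
80.1 MHz and 116.7 MHz both map to 6.9 MHz.

6.9 MHz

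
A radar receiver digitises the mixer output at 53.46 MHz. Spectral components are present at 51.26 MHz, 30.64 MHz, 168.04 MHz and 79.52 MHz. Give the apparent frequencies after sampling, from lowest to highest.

fs/2 = 26.73 MHz.
51.26 MHz > fs/2 = 26.73 MHz, folds to fs − 51.26 MHz = 2.2 MHz.
30.64 MHz > fs/2 = 26.73 MHz, folds to fs − 30.64 MHz = 22.82 MHz.
168.04 MHz mod fs = 7.66 MHz.
7.66 MHz ≤ fs/2 = 26.73 MHz, appears at 7.66 MHz.
79.52 MHz mod fs = 26.06 MHz.
26.06 MHz ≤ fs/2 = 26.73 MHz, appears at 26.06 MHz.
Distinct values: {2.2 MHz, 7.66 MHz, 22.82 MHz, 26.06 MHz}.

2.2 MHz, 7.66 MHz, 22.82 MHz, 26.06 MHz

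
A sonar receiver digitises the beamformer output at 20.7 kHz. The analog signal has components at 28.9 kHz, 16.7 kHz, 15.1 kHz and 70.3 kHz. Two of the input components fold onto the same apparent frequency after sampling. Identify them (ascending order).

fs/2 = 10.35 kHz.
28.9 kHz mod fs = 8.2 kHz.
8.2 kHz ≤ fs/2 = 10.35 kHz, appears at 8.2 kHz.
16.7 kHz > fs/2 = 10.35 kHz, folds to fs − 16.7 kHz = 4 kHz.
15.1 kHz > fs/2 = 10.35 kHz, folds to fs − 15.1 kHz = 5.6 kHz.
70.3 kHz mod fs = 8.2 kHz.
8.2 kHz ≤ fs/2 = 10.35 kHz, appears at 8.2 kHz.
28.9 kHz and 70.3 kHz both map to 8.2 kHz.

28.9 kHz, 70.3 kHz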